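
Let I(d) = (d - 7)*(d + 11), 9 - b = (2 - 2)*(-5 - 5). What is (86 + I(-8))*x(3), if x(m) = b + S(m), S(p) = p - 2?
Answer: 410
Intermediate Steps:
S(p) = -2 + p
b = 9 (b = 9 - (2 - 2)*(-5 - 5) = 9 - 0*(-10) = 9 - 1*0 = 9 + 0 = 9)
I(d) = (-7 + d)*(11 + d)
x(m) = 7 + m (x(m) = 9 + (-2 + m) = 7 + m)
(86 + I(-8))*x(3) = (86 + (-77 + (-8)² + 4*(-8)))*(7 + 3) = (86 + (-77 + 64 - 32))*10 = (86 - 45)*10 = 41*10 = 410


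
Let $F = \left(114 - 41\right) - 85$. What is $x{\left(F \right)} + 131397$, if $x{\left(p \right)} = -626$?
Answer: $130771$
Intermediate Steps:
$F = -12$ ($F = 73 - 85 = -12$)
$x{\left(F \right)} + 131397 = -626 + 131397 = 130771$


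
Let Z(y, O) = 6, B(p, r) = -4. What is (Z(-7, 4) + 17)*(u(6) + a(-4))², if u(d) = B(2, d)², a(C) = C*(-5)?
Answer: 29808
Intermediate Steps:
a(C) = -5*C
u(d) = 16 (u(d) = (-4)² = 16)
(Z(-7, 4) + 17)*(u(6) + a(-4))² = (6 + 17)*(16 - 5*(-4))² = 23*(16 + 20)² = 23*36² = 23*1296 = 29808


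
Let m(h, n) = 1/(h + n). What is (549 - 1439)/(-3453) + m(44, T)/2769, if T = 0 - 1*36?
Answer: 6572911/25496952 ≈ 0.25779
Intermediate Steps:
T = -36 (T = 0 - 36 = -36)
(549 - 1439)/(-3453) + m(44, T)/2769 = (549 - 1439)/(-3453) + 1/((44 - 36)*2769) = -890*(-1/3453) + (1/2769)/8 = 890/3453 + (⅛)*(1/2769) = 890/3453 + 1/22152 = 6572911/25496952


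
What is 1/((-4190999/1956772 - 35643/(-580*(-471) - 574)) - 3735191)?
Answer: -266713893916/996227942248346851 ≈ -2.6772e-7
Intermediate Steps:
1/((-4190999/1956772 - 35643/(-580*(-471) - 574)) - 3735191) = 1/((-4190999*1/1956772 - 35643/(273180 - 574)) - 3735191) = 1/((-4190999/1956772 - 35643/272606) - 3735191) = 1/(-606118348895/266713893916 - 3735191) = 1/(-996227942248346851/266713893916) = -266713893916/996227942248346851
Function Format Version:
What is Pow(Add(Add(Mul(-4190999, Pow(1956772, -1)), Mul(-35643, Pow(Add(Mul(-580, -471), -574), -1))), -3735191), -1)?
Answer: Rational(-266713893916, 996227942248346851) ≈ -2.6772e-7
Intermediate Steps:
Pow(Add(Add(Mul(-4190999, Pow(1956772, -1)), Mul(-35643, Pow(Add(Mul(-580, -471), -574), -1))), -3735191), -1) = Pow(Add(Add(Mul(-4190999, Rational(1, 1956772)), Mul(-35643, Pow(Add(273180, -574), -1))), -3735191), -1) = Pow(Add(Add(Rational(-4190999, 1956772), Mul(-35643, Pow(272606, -1))), -3735191), -1) = Pow(Add(Add(Rational(-4190999, 1956772), Mul(-35643, Rational(1, 272606))), -3735191), -1) = Pow(Add(Add(Rational(-4190999, 1956772), Rational(-35643, 272606)), -3735191), -1) = Pow(Add(Rational(-606118348895, 266713893916), -3735191), -1) = Pow(Rational(-996227942248346851, 266713893916), -1) = Rational(-266713893916, 996227942248346851)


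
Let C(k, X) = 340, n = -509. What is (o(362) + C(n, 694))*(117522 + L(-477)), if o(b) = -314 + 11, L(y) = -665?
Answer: 4323709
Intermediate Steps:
o(b) = -303
(o(362) + C(n, 694))*(117522 + L(-477)) = (-303 + 340)*(117522 - 665) = 37*116857 = 4323709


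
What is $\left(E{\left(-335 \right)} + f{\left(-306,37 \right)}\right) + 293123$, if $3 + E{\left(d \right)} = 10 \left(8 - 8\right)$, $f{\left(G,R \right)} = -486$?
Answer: $292634$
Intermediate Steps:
$E{\left(d \right)} = -3$ ($E{\left(d \right)} = -3 + 10 \left(8 - 8\right) = -3 + 10 \cdot 0 = -3 + 0 = -3$)
$\left(E{\left(-335 \right)} + f{\left(-306,37 \right)}\right) + 293123 = \left(-3 - 486\right) + 293123 = -489 + 293123 = 292634$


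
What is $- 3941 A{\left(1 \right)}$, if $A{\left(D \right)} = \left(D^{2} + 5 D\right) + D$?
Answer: $-27587$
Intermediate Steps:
$A{\left(D \right)} = D^{2} + 6 D$
$- 3941 A{\left(1 \right)} = - 3941 \cdot 1 \left(6 + 1\right) = - 3941 \cdot 1 \cdot 7 = - 3941 \cdot 7 = \left(-1\right) 27587 = -27587$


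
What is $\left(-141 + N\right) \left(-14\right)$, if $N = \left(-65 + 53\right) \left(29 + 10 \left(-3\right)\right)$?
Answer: $1806$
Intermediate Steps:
$N = 12$ ($N = - 12 \left(29 - 30\right) = \left(-12\right) \left(-1\right) = 12$)
$\left(-141 + N\right) \left(-14\right) = \left(-141 + 12\right) \left(-14\right) = \left(-129\right) \left(-14\right) = 1806$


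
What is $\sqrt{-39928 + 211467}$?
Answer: $\sqrt{171539} \approx 414.17$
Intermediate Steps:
$\sqrt{-39928 + 211467} = \sqrt{171539}$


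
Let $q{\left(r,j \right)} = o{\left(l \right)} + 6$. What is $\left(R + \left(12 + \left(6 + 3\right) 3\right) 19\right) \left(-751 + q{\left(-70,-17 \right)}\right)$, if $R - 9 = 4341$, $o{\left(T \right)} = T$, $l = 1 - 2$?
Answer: $-3797886$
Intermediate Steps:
$l = -1$ ($l = 1 - 2 = -1$)
$R = 4350$ ($R = 9 + 4341 = 4350$)
$q{\left(r,j \right)} = 5$ ($q{\left(r,j \right)} = -1 + 6 = 5$)
$\left(R + \left(12 + \left(6 + 3\right) 3\right) 19\right) \left(-751 + q{\left(-70,-17 \right)}\right) = \left(4350 + \left(12 + \left(6 + 3\right) 3\right) 19\right) \left(-751 + 5\right) = \left(4350 + \left(12 + 9 \cdot 3\right) 19\right) \left(-746\right) = \left(4350 + \left(12 + 27\right) 19\right) \left(-746\right) = \left(4350 + 39 \cdot 19\right) \left(-746\right) = \left(4350 + 741\right) \left(-746\right) = 5091 \left(-746\right) = -3797886$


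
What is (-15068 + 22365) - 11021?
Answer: -3724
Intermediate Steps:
(-15068 + 22365) - 11021 = 7297 - 11021 = -3724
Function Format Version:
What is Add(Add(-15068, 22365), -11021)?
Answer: -3724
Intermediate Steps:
Add(Add(-15068, 22365), -11021) = Add(7297, -11021) = -3724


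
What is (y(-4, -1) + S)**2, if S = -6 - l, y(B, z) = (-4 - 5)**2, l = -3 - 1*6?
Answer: 7056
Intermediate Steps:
l = -9 (l = -3 - 6 = -9)
y(B, z) = 81 (y(B, z) = (-9)**2 = 81)
S = 3 (S = -6 - 1*(-9) = -6 + 9 = 3)
(y(-4, -1) + S)**2 = (81 + 3)**2 = 84**2 = 7056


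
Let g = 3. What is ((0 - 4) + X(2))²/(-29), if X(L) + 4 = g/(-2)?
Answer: -361/116 ≈ -3.1121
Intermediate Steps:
X(L) = -11/2 (X(L) = -4 + 3/(-2) = -4 + 3*(-½) = -4 - 3/2 = -11/2)
((0 - 4) + X(2))²/(-29) = ((0 - 4) - 11/2)²/(-29) = (-4 - 11/2)²*(-1/29) = (-19/2)²*(-1/29) = (361/4)*(-1/29) = -361/116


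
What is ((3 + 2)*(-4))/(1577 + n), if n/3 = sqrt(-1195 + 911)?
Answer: -6308/497897 + 24*I*sqrt(71)/497897 ≈ -0.012669 + 0.00040616*I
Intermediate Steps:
n = 6*I*sqrt(71) (n = 3*sqrt(-1195 + 911) = 3*sqrt(-284) = 3*(2*I*sqrt(71)) = 6*I*sqrt(71) ≈ 50.557*I)
((3 + 2)*(-4))/(1577 + n) = ((3 + 2)*(-4))/(1577 + 6*I*sqrt(71)) = (5*(-4))/(1577 + 6*I*sqrt(71)) = -20/(1577 + 6*I*sqrt(71))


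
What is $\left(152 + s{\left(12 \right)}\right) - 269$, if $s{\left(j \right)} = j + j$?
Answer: $-93$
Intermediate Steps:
$s{\left(j \right)} = 2 j$
$\left(152 + s{\left(12 \right)}\right) - 269 = \left(152 + 2 \cdot 12\right) - 269 = \left(152 + 24\right) - 269 = 176 - 269 = -93$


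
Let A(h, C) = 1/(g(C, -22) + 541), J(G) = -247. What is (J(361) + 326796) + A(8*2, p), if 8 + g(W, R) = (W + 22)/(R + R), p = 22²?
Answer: 340590609/1043 ≈ 3.2655e+5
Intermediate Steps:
p = 484
g(W, R) = -8 + (22 + W)/(2*R) (g(W, R) = -8 + (W + 22)/(R + R) = -8 + (22 + W)/((2*R)) = -8 + (22 + W)*(1/(2*R)) = -8 + (22 + W)/(2*R))
A(h, C) = 1/(1065/2 - C/44) (A(h, C) = 1/((½)*(22 + C - 16*(-22))/(-22) + 541) = 1/((½)*(-1/22)*(22 + C + 352) + 541) = 1/((½)*(-1/22)*(374 + C) + 541) = 1/((-17/2 - C/44) + 541) = 1/(1065/2 - C/44))
(J(361) + 326796) + A(8*2, p) = (-247 + 326796) - 44/(-23430 + 484) = 326549 - 44/(-22946) = 326549 - 44*(-1/22946) = 326549 + 2/1043 = 340590609/1043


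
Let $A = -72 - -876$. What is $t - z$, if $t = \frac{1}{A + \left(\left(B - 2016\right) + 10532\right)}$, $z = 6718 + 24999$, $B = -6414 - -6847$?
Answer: $- \frac{309335900}{9753} \approx -31717.0$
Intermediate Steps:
$B = 433$ ($B = -6414 + 6847 = 433$)
$A = 804$ ($A = -72 + 876 = 804$)
$z = 31717$
$t = \frac{1}{9753}$ ($t = \frac{1}{804 + \left(\left(433 - 2016\right) + 10532\right)} = \frac{1}{804 + \left(-1583 + 10532\right)} = \frac{1}{804 + 8949} = \frac{1}{9753} \approx 0.00010253$)
$t - z = \frac{1}{9753} - 31717 = - \frac{309335900}{9753}$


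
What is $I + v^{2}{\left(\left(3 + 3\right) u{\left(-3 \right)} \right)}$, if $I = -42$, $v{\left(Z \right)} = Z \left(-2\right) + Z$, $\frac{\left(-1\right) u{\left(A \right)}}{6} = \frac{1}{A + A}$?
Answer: $-6$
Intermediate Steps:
$u{\left(A \right)} = - \frac{3}{A}$ ($u{\left(A \right)} = - \frac{6}{A + A} = - \frac{6}{2 A} = - 6 \frac{1}{2 A} = - \frac{3}{A}$)
$v{\left(Z \right)} = - Z$ ($v{\left(Z \right)} = - 2 Z + Z = - Z$)
$I + v^{2}{\left(\left(3 + 3\right) u{\left(-3 \right)} \right)} = -42 + \left(- \left(3 + 3\right) \left(- \frac{3}{-3}\right)\right)^{2} = -42 + \left(- 6 \left(\left(-3\right) \left(- \frac{1}{3}\right)\right)\right)^{2} = -42 + \left(- 6 \cdot 1\right)^{2} = -42 + \left(\left(-1\right) 6\right)^{2} = -42 + \left(-6\right)^{2} = -42 + 36 = -6$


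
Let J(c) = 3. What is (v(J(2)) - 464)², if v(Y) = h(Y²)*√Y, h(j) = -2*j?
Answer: 216268 + 16704*√3 ≈ 2.4520e+5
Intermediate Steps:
v(Y) = -2*Y^(5/2) (v(Y) = (-2*Y²)*√Y = -2*Y^(5/2))
(v(J(2)) - 464)² = (-18*√3 - 464)² = (-464 - 18*√3)²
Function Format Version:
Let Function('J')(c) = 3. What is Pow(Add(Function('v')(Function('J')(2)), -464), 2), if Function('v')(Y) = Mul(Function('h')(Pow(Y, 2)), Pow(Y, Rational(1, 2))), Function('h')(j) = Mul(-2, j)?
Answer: Add(216268, Mul(16704, Pow(3, Rational(1, 2)))) ≈ 2.4520e+5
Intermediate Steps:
Function('v')(Y) = Mul(-2, Pow(Y, Rational(5, 2))) (Function('v')(Y) = Mul(Mul(-2, Pow(Y, 2)), Pow(Y, Rational(1, 2))) = Mul(-2, Pow(Y, Rational(5, 2))))
Pow(Add(Function('v')(Function('J')(2)), -464), 2) = Pow(Add(Mul(-2, Pow(3, Rational(5, 2))), -464), 2) = Pow(Add(Mul(-2, Mul(9, Pow(3, Rational(1, 2)))), -464), 2) = Pow(Add(Mul(-18, Pow(3, Rational(1, 2))), -464), 2) = Pow(Add(-464, Mul(-18, Pow(3, Rational(1, 2)))), 2)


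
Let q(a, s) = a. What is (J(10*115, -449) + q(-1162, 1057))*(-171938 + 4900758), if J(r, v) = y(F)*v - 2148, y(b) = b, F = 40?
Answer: -100582001400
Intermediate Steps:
J(r, v) = -2148 + 40*v (J(r, v) = 40*v - 2148 = -2148 + 40*v)
(J(10*115, -449) + q(-1162, 1057))*(-171938 + 4900758) = ((-2148 + 40*(-449)) - 1162)*(-171938 + 4900758) = ((-2148 - 17960) - 1162)*4728820 = (-20108 - 1162)*4728820 = -21270*4728820 = -100582001400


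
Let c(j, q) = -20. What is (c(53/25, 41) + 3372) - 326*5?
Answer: 1722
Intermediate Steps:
(c(53/25, 41) + 3372) - 326*5 = (-20 + 3372) - 326*5 = 3352 - 1630 = 1722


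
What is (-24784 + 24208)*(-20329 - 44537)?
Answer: 37362816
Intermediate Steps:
(-24784 + 24208)*(-20329 - 44537) = -576*(-64866) = 37362816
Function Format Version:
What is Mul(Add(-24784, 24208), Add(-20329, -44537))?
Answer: 37362816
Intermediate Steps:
Mul(Add(-24784, 24208), Add(-20329, -44537)) = Mul(-576, -64866) = 37362816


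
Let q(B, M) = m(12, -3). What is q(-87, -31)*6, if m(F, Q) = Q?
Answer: -18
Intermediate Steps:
q(B, M) = -3
q(-87, -31)*6 = -3*6 = -18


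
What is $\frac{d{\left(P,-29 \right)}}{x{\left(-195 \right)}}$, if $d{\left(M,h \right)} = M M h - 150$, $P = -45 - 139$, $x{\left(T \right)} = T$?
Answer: $\frac{981974}{195} \approx 5035.8$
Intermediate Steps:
$P = -184$
$d{\left(M,h \right)} = -150 + h M^{2}$ ($d{\left(M,h \right)} = M^{2} h - 150 = h M^{2} - 150 = -150 + h M^{2}$)
$\frac{d{\left(P,-29 \right)}}{x{\left(-195 \right)}} = \frac{-150 - 29 \left(-184\right)^{2}}{-195} = \left(-150 - 981824\right) \left(- \frac{1}{195}\right) = \left(-981974\right) \left(- \frac{1}{195}\right) = \frac{981974}{195}$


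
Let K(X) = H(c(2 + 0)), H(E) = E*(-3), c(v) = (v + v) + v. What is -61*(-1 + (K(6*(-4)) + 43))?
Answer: -1464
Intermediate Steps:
c(v) = 3*v (c(v) = 2*v + v = 3*v)
H(E) = -3*E
K(X) = -18 (K(X) = -9*(2 + 0) = -9*2 = -3*6 = -18)
-61*(-1 + (K(6*(-4)) + 43)) = -61*(-1 + (-18 + 43)) = -61*(-1 + 25) = -61*24 = -1464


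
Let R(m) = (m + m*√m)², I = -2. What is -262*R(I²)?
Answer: -37728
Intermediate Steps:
R(m) = (m + m^(3/2))²
-262*R(I²) = -262*((-2)² + ((-2)²)^(3/2))² = -262*(4 + 4^(3/2))² = -262*(4 + 8)² = -262*12² = -262*144 = -37728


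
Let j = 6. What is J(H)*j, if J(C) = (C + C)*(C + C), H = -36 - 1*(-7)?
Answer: 20184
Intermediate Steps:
H = -29 (H = -36 + 7 = -29)
J(C) = 4*C² (J(C) = (2*C)*(2*C) = 4*C²)
J(H)*j = (4*(-29)²)*6 = (4*841)*6 = 3364*6 = 20184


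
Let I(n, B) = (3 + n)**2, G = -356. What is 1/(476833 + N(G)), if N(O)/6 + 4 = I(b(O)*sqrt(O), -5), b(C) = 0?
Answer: 1/476863 ≈ 2.0970e-6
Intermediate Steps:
N(O) = 30 (N(O) = -24 + 6*(3 + 0*sqrt(O))**2 = -24 + 6*(3 + 0)**2 = -24 + 6*3**2 = -24 + 6*9 = -24 + 54 = 30)
1/(476833 + N(G)) = 1/(476833 + 30) = 1/476863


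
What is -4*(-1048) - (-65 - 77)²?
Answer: -15972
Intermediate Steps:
-4*(-1048) - (-65 - 77)² = 4192 - 1*(-142)² = 4192 - 1*20164 = 4192 - 20164 = -15972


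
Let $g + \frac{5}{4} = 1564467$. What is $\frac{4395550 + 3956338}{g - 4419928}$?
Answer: $- \frac{33407552}{11421849} \approx -2.9249$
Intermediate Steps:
$g = \frac{6257863}{4}$ ($g = - \frac{5}{4} + 1564467 = \frac{6257863}{4} \approx 1.5645 \cdot 10^{6}$)
$\frac{4395550 + 3956338}{g - 4419928} = \frac{4395550 + 3956338}{\frac{6257863}{4} - 4419928} = \frac{8351888}{- \frac{11421849}{4}} = 8351888 \left(- \frac{4}{11421849}\right) = - \frac{33407552}{11421849}$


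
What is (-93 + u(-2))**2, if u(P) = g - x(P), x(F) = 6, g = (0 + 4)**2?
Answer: 6889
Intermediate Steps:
g = 16 (g = 4**2 = 16)
u(P) = 10 (u(P) = 16 - 1*6 = 16 - 6 = 10)
(-93 + u(-2))**2 = (-93 + 10)**2 = (-83)**2 = 6889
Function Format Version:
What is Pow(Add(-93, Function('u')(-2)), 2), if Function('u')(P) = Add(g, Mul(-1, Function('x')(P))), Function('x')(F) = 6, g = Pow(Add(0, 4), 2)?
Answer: 6889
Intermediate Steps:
g = 16 (g = Pow(4, 2) = 16)
Function('u')(P) = 10 (Function('u')(P) = Add(16, Mul(-1, 6)) = Add(16, -6) = 10)
Pow(Add(-93, Function('u')(-2)), 2) = Pow(Add(-93, 10), 2) = Pow(-83, 2) = 6889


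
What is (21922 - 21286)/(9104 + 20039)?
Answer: 636/29143 ≈ 0.021823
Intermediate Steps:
(21922 - 21286)/(9104 + 20039) = 636/29143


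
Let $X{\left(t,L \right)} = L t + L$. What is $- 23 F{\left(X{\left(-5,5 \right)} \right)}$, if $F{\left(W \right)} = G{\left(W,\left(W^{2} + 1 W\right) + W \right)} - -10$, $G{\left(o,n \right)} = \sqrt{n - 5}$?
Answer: $-230 - 23 \sqrt{355} \approx -663.35$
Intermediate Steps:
$X{\left(t,L \right)} = L + L t$
$G{\left(o,n \right)} = \sqrt{-5 + n}$
$F{\left(W \right)} = 10 + \sqrt{-5 + W^{2} + 2 W}$ ($F{\left(W \right)} = \sqrt{-5 + \left(\left(W^{2} + 1 W\right) + W\right)} - -10 = \sqrt{-5 + \left(\left(W^{2} + W\right) + W\right)} + 10 = \sqrt{-5 + \left(\left(W + W^{2}\right) + W\right)} + 10 = \sqrt{-5 + \left(W^{2} + 2 W\right)} + 10 = \sqrt{-5 + W^{2} + 2 W} + 10 = 10 + \sqrt{-5 + W^{2} + 2 W}$)
$- 23 F{\left(X{\left(-5,5 \right)} \right)} = - 23 \left(10 + \sqrt{-5 + 5 \left(1 - 5\right) \left(2 + 5 \left(1 - 5\right)\right)}\right) = - 23 \left(10 + \sqrt{-5 + 5 \left(-4\right) \left(2 + 5 \left(-4\right)\right)}\right) = - 23 \left(10 + \sqrt{-5 - 20 \left(2 - 20\right)}\right) = - 23 \left(10 + \sqrt{-5 - -360}\right) = - 23 \left(10 + \sqrt{-5 + 360}\right) = - 23 \left(10 + \sqrt{355}\right) = -230 - 23 \sqrt{355}$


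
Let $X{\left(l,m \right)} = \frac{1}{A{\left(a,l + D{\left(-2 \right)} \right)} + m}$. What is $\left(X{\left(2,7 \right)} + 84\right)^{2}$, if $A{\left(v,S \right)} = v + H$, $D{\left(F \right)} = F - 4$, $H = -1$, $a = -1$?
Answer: $\frac{177241}{25} \approx 7089.6$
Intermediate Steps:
$D{\left(F \right)} = -4 + F$ ($D{\left(F \right)} = F - 4 = -4 + F$)
$A{\left(v,S \right)} = -1 + v$ ($A{\left(v,S \right)} = v - 1 = -1 + v$)
$X{\left(l,m \right)} = \frac{1}{-2 + m}$ ($X{\left(l,m \right)} = \frac{1}{\left(-1 - 1\right) + m} = \frac{1}{-2 + m}$)
$\left(X{\left(2,7 \right)} + 84\right)^{2} = \left(\frac{1}{-2 + 7} + 84\right)^{2} = \left(\frac{1}{5} + 84\right)^{2} = \left(\frac{421}{5}\right)^{2} = \frac{177241}{25}$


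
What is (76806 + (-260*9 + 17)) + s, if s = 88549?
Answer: 163032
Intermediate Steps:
(76806 + (-260*9 + 17)) + s = (76806 + (-260*9 + 17)) + 88549 = (76806 + (-2340 + 17)) + 88549 = (76806 - 2323) + 88549 = 74483 + 88549 = 163032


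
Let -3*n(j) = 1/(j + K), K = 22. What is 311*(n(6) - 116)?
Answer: -3030695/84 ≈ -36080.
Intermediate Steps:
n(j) = -1/(3*(22 + j)) (n(j) = -1/(3*(j + 22)) = -1/(3*(22 + j)))
311*(n(6) - 116) = 311*(-1/(66 + 3*6) - 116) = 311*(-1/(66 + 18) - 116) = 311*(-1/84 - 116) = 311*(-9745/84) = -3030695/84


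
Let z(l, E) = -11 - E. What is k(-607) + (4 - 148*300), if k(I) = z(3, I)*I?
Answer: -406168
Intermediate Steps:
k(I) = I*(-11 - I) (k(I) = (-11 - I)*I = I*(-11 - I))
k(-607) + (4 - 148*300) = -1*(-607)*(11 - 607) + (4 - 148*300) = -1*(-607)*(-596) + (4 - 44400) = -361772 - 44396 = -406168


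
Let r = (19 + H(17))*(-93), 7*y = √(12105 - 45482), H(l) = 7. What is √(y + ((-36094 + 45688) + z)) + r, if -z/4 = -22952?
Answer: -2418 + √(4968698 + 7*I*√33377)/7 ≈ -2099.6 + 0.04098*I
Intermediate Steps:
y = I*√33377/7 (y = √(12105 - 45482)/7 = √(-33377)/7 = (I*√33377)/7 = I*√33377/7 ≈ 26.099*I)
z = 91808 (z = -4*(-22952) = 91808)
r = -2418 (r = (19 + 7)*(-93) = 26*(-93) = -2418)
√(y + ((-36094 + 45688) + z)) + r = √(I*√33377/7 + ((-36094 + 45688) + 91808)) - 2418 = √(I*√33377/7 + (9594 + 91808)) - 2418 = √(I*√33377/7 + 101402) - 2418 = √(101402 + I*√33377/7) - 2418 = -2418 + √(101402 + I*√33377/7)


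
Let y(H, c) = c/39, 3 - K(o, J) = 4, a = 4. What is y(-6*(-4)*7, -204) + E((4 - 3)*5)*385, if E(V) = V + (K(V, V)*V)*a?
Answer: -75143/13 ≈ -5780.2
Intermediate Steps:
K(o, J) = -1 (K(o, J) = 3 - 1*4 = 3 - 4 = -1)
y(H, c) = c/39 (y(H, c) = c*(1/39) = c/39)
E(V) = -3*V (E(V) = V - V*4 = V - 4*V = -3*V)
y(-6*(-4)*7, -204) + E((4 - 3)*5)*385 = (1/39)*(-204) - 3*(4 - 3)*5*385 = -68/13 - 3*5*385 = -68/13 - 15*385 = -68/13 - 5775 = -75143/13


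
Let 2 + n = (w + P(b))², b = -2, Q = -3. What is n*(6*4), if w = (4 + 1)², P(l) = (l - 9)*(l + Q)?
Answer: 153552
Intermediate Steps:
P(l) = (-9 + l)*(-3 + l) (P(l) = (l - 9)*(l - 3) = (-9 + l)*(-3 + l))
w = 25 (w = 5² = 25)
n = 6398 (n = -2 + (25 + (27 + (-2)² - 12*(-2)))² = -2 + (25 + (27 + 4 + 24))² = -2 + (25 + 55)² = -2 + 80² = -2 + 6400 = 6398)
n*(6*4) = 6398*(6*4) = 6398*24 = 153552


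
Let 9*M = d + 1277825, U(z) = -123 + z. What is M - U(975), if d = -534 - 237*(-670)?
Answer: 1428413/9 ≈ 1.5871e+5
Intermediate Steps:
d = 158256 (d = -534 + 158790 = 158256)
M = 1436081/9 (M = (158256 + 1277825)/9 = (1/9)*1436081 = 1436081/9 ≈ 1.5956e+5)
M - U(975) = 1436081/9 - (-123 + 975) = 1436081/9 - 1*852 = 1436081/9 - 852 = 1428413/9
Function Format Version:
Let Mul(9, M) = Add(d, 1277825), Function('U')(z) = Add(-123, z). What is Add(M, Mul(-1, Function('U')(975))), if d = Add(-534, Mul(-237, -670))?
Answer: Rational(1428413, 9) ≈ 1.5871e+5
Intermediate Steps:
d = 158256 (d = Add(-534, 158790) = 158256)
M = Rational(1436081, 9) (M = Mul(Rational(1, 9), Add(158256, 1277825)) = Mul(Rational(1, 9), 1436081) = Rational(1436081, 9) ≈ 1.5956e+5)
Add(M, Mul(-1, Function('U')(975))) = Add(Rational(1436081, 9), Mul(-1, Add(-123, 975))) = Add(Rational(1436081, 9), Mul(-1, 852)) = Add(Rational(1436081, 9), -852) = Rational(1428413, 9)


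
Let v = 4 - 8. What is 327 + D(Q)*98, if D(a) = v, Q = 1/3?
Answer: -65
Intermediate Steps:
Q = 1/3 ≈ 0.33333
v = -4
D(a) = -4
327 + D(Q)*98 = 327 - 4*98 = 327 - 392 = -65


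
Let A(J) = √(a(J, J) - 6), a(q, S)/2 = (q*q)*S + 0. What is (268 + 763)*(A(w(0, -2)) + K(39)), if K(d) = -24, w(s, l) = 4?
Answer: -24744 + 1031*√122 ≈ -13356.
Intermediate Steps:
a(q, S) = 2*S*q² (a(q, S) = 2*((q*q)*S + 0) = 2*(q²*S + 0) = 2*(S*q² + 0) = 2*(S*q²) = 2*S*q²)
A(J) = √(-6 + 2*J³) (A(J) = √(2*J*J² - 6) = √(2*J³ - 6) = √(-6 + 2*J³))
(268 + 763)*(A(w(0, -2)) + K(39)) = (268 + 763)*(√(-6 + 2*4³) - 24) = 1031*(√(-6 + 2*64) - 24) = 1031*(√(-6 + 128) - 24) = 1031*(√122 - 24) = 1031*(-24 + √122) = -24744 + 1031*√122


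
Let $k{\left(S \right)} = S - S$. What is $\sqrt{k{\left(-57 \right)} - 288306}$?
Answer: $3 i \sqrt{32034} \approx 536.94 i$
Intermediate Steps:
$k{\left(S \right)} = 0$
$\sqrt{k{\left(-57 \right)} - 288306} = \sqrt{0 - 288306} = \sqrt{-288306} = 3 i \sqrt{32034}$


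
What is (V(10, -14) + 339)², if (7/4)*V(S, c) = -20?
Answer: 5257849/49 ≈ 1.0730e+5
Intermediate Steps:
V(S, c) = -80/7 (V(S, c) = (4/7)*(-20) = -80/7)
(V(10, -14) + 339)² = (-80/7 + 339)² = (2293/7)² = 5257849/49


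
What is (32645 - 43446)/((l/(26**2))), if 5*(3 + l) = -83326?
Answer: 36507380/83341 ≈ 438.05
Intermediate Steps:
l = -83341/5 (l = -3 + (1/5)*(-83326) = -3 - 83326/5 = -83341/5 ≈ -16668.)
(32645 - 43446)/((l/(26**2))) = (32645 - 43446)/((-83341/(5*(26**2)))) = -10801/((-83341/5/676)) = -10801/((-83341/5*1/676)) = -10801/(-83341/3380) = -10801*(-3380/83341) = 36507380/83341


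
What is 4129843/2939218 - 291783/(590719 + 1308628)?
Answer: 6986391066827/5582594890646 ≈ 1.2515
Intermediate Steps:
4129843/2939218 - 291783/(590719 + 1308628) = 4129843*(1/2939218) - 291783/1899347 = 4129843/2939218 - 291783*1/1899347 = 4129843/2939218 - 291783/1899347 = 6986391066827/5582594890646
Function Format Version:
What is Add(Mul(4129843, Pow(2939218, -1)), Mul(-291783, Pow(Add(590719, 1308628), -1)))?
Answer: Rational(6986391066827, 5582594890646) ≈ 1.2515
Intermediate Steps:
Add(Mul(4129843, Pow(2939218, -1)), Mul(-291783, Pow(Add(590719, 1308628), -1))) = Add(Mul(4129843, Rational(1, 2939218)), Mul(-291783, Pow(1899347, -1))) = Add(Rational(4129843, 2939218), Mul(-291783, Rational(1, 1899347))) = Add(Rational(4129843, 2939218), Rational(-291783, 1899347)) = Rational(6986391066827, 5582594890646)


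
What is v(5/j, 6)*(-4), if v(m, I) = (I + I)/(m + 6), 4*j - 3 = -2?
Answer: -24/13 ≈ -1.8462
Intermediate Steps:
j = 1/4 (j = 3/4 + (1/4)*(-2) = 3/4 - 1/2 = 1/4 ≈ 0.25000)
v(m, I) = 2*I/(6 + m) (v(m, I) = (2*I)/(6 + m) = 2*I/(6 + m))
v(5/j, 6)*(-4) = (2*6/(6 + 5/(1/4)))*(-4) = (2*6/(6 + 5*4))*(-4) = (2*6/(6 + 20))*(-4) = (2*6/26)*(-4) = (2*6*(1/26))*(-4) = (6/13)*(-4) = -24/13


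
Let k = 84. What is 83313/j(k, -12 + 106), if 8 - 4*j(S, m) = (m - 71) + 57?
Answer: -9257/2 ≈ -4628.5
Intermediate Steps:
j(S, m) = 11/2 - m/4 (j(S, m) = 2 - ((m - 71) + 57)/4 = 2 - ((-71 + m) + 57)/4 = 2 - (-14 + m)/4 = 2 + (7/2 - m/4) = 11/2 - m/4)
83313/j(k, -12 + 106) = 83313/(11/2 - (-12 + 106)/4) = 83313/(11/2 - ¼*94) = 83313/(11/2 - 47/2) = 83313/(-18) = 83313*(-1/18) = -9257/2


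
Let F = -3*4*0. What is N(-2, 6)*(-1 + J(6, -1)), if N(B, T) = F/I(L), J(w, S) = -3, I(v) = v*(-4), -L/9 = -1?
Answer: 0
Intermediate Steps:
L = 9 (L = -9*(-1) = 9)
I(v) = -4*v
F = 0 (F = -12*0 = 0)
N(B, T) = 0 (N(B, T) = 0/((-4*9)) = 0/(-36) = 0*(-1/36) = 0)
N(-2, 6)*(-1 + J(6, -1)) = 0*(-1 - 3) = 0*(-4) = 0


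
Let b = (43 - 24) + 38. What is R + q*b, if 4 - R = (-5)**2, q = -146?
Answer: -8343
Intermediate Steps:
R = -21 (R = 4 - 1*(-5)**2 = 4 - 1*25 = 4 - 25 = -21)
b = 57 (b = 19 + 38 = 57)
R + q*b = -21 - 146*57 = -21 - 8322 = -8343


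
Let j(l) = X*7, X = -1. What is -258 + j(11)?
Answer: -265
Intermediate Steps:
j(l) = -7 (j(l) = -1*7 = -7)
-258 + j(11) = -258 - 7 = -265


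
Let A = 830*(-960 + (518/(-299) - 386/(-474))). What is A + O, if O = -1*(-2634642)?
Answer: 130180998676/70863 ≈ 1.8371e+6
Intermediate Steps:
O = 2634642
A = -56517637370/70863 (A = 830*(-960 + (518*(-1/299) - 386*(-1/474))) = 830*(-960 + (-518/299 + 193/237)) = 830*(-960 - 65059/70863) = 830*(-68093539/70863) = -56517637370/70863 ≈ -7.9756e+5)
A + O = -56517637370/70863 + 2634642 = 130180998676/70863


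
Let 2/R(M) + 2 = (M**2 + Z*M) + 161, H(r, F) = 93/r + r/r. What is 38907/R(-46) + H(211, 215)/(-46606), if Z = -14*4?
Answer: 928011397432277/9833866 ≈ 9.4369e+7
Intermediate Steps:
Z = -56
H(r, F) = 1 + 93/r (H(r, F) = 93/r + 1 = 1 + 93/r)
R(M) = 2/(159 + M**2 - 56*M) (R(M) = 2/(-2 + ((M**2 - 56*M) + 161)) = 2/(-2 + (161 + M**2 - 56*M)) = 2/(159 + M**2 - 56*M))
38907/R(-46) + H(211, 215)/(-46606) = 38907/((2/(159 + (-46)**2 - 56*(-46)))) + ((93 + 211)/211)/(-46606) = 38907/((2/(159 + 2116 + 2576))) + ((1/211)*304)*(-1/46606) = 38907/((2/4851)) + (304/211)*(-1/46606) = 38907/((2*(1/4851))) - 152/4916933 = 38907/(2/4851) - 152/4916933 = 38907*(4851/2) - 152/4916933 = 188737857/2 - 152/4916933 = 928011397432277/9833866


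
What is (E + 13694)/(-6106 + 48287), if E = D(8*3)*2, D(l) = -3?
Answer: 13688/42181 ≈ 0.32451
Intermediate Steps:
E = -6 (E = -3*2 = -6)
(E + 13694)/(-6106 + 48287) = (-6 + 13694)/(-6106 + 48287) = 13688/42181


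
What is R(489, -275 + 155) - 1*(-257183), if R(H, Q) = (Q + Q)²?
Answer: 314783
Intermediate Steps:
R(H, Q) = 4*Q² (R(H, Q) = (2*Q)² = 4*Q²)
R(489, -275 + 155) - 1*(-257183) = 4*(-275 + 155)² - 1*(-257183) = 4*(-120)² + 257183 = 4*14400 + 257183 = 57600 + 257183 = 314783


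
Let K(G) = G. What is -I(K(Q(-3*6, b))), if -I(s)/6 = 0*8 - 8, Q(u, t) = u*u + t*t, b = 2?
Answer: -48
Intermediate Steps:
Q(u, t) = t**2 + u**2 (Q(u, t) = u**2 + t**2 = t**2 + u**2)
I(s) = 48 (I(s) = -6*(0*8 - 8) = -6*(0 - 8) = -6*(-8) = 48)
-I(K(Q(-3*6, b))) = -1*48 = -48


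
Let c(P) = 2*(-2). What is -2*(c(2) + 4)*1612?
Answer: 0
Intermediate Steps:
c(P) = -4
-2*(c(2) + 4)*1612 = -2*(-4 + 4)*1612 = -2*0*1612 = 0*1612 = 0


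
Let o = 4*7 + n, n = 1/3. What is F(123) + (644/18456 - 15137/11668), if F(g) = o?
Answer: 728697035/26918076 ≈ 27.071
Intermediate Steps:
n = 1/3 ≈ 0.33333
o = 85/3 (o = 4*7 + 1/3 = 28 + 1/3 = 85/3 ≈ 28.333)
F(g) = 85/3
F(123) + (644/18456 - 15137/11668) = 85/3 + (644/18456 - 15137/11668) = 85/3 + (644*(1/18456) - 15137*1/11668) = 85/3 + (161/4614 - 15137/11668) = 85/3 - 33981785/26918076 = 728697035/26918076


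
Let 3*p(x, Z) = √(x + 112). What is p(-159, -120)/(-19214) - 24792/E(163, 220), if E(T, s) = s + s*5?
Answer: -1033/55 - I*√47/57642 ≈ -18.782 - 0.00011894*I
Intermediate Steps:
p(x, Z) = √(112 + x)/3 (p(x, Z) = √(x + 112)/3 = √(112 + x)/3)
E(T, s) = 6*s (E(T, s) = s + 5*s = 6*s)
p(-159, -120)/(-19214) - 24792/E(163, 220) = (√(112 - 159)/3)/(-19214) - 24792/(6*220) = (√(-47)/3)*(-1/19214) - 24792/1320 = ((I*√47)/3)*(-1/19214) - 24792*1/1320 = (I*√47/3)*(-1/19214) - 1033/55 = -I*√47/57642 - 1033/55 = -1033/55 - I*√47/57642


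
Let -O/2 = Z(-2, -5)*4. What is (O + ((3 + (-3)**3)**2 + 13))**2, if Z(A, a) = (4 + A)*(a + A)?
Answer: 491401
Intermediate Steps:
Z(A, a) = (4 + A)*(A + a)
O = 112 (O = -2*((-2)**2 + 4*(-2) + 4*(-5) - 2*(-5))*4 = -2*(4 - 8 - 20 + 10)*4 = -(-28)*4 = -2*(-56) = 112)
(O + ((3 + (-3)**3)**2 + 13))**2 = (112 + ((3 + (-3)**3)**2 + 13))**2 = (112 + ((3 - 27)**2 + 13))**2 = (112 + ((-24)**2 + 13))**2 = (112 + (576 + 13))**2 = (112 + 589)**2 = 701**2 = 491401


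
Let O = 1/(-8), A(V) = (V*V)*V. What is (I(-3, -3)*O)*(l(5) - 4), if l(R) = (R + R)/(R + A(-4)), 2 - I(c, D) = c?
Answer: 615/236 ≈ 2.6059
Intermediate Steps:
I(c, D) = 2 - c
A(V) = V**3 (A(V) = V**2*V = V**3)
l(R) = 2*R/(-64 + R) (l(R) = (R + R)/(R + (-4)**3) = (2*R)/(R - 64) = (2*R)/(-64 + R) = 2*R/(-64 + R))
O = -1/8 ≈ -0.12500
(I(-3, -3)*O)*(l(5) - 4) = ((2 - 1*(-3))*(-1/8))*(2*5/(-64 + 5) - 4) = ((2 + 3)*(-1/8))*(2*5/(-59) - 4) = (5*(-1/8))*(2*5*(-1/59) - 4) = -5*(-10/59 - 4)/8 = -5/8*(-246/59) = 615/236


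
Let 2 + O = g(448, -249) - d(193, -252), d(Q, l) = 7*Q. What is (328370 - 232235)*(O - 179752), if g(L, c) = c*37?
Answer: -18296220930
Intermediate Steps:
g(L, c) = 37*c
O = -10566 (O = -2 + (37*(-249) - 7*193) = -2 + (-9213 - 1*1351) = -2 + (-9213 - 1351) = -2 - 10564 = -10566)
(328370 - 232235)*(O - 179752) = (328370 - 232235)*(-10566 - 179752) = 96135*(-190318) = -18296220930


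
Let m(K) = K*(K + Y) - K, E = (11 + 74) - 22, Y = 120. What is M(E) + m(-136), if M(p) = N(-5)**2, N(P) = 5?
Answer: 2337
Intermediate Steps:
E = 63 (E = 85 - 22 = 63)
M(p) = 25 (M(p) = 5**2 = 25)
m(K) = -K + K*(120 + K) (m(K) = K*(K + 120) - K = K*(120 + K) - K = -K + K*(120 + K))
M(E) + m(-136) = 25 - 136*(119 - 136) = 25 - 136*(-17) = 25 + 2312 = 2337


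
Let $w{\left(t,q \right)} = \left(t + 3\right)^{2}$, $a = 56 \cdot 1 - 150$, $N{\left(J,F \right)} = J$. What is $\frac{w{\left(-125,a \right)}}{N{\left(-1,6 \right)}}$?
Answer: $-14884$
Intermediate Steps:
$a = -94$ ($a = 56 - 150 = -94$)
$w{\left(t,q \right)} = \left(3 + t\right)^{2}$
$\frac{w{\left(-125,a \right)}}{N{\left(-1,6 \right)}} = \frac{\left(3 - 125\right)^{2}}{-1} = \left(-122\right)^{2} \left(-1\right) = 14884 \left(-1\right) = -14884$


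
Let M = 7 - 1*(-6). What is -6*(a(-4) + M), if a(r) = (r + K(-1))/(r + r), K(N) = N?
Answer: -327/4 ≈ -81.750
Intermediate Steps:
a(r) = (-1 + r)/(2*r) (a(r) = (r - 1)/(r + r) = (-1 + r)/((2*r)) = (-1 + r)*(1/(2*r)) = (-1 + r)/(2*r))
M = 13 (M = 7 + 6 = 13)
-6*(a(-4) + M) = -6*((1/2)*(-1 - 4)/(-4) + 13) = -6*((1/2)*(-1/4)*(-5) + 13) = -6*(5/8 + 13) = -6*109/8 = -327/4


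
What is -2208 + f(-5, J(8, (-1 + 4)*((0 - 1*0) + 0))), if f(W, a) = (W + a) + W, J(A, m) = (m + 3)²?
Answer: -2209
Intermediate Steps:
J(A, m) = (3 + m)²
f(W, a) = a + 2*W
-2208 + f(-5, J(8, (-1 + 4)*((0 - 1*0) + 0))) = -2208 + ((3 + (-1 + 4)*((0 - 1*0) + 0))² + 2*(-5)) = -2208 + ((3 + 3*((0 + 0) + 0))² - 10) = -2208 + ((3 + 3*(0 + 0))² - 10) = -2208 + ((3 + 3*0)² - 10) = -2208 + ((3 + 0)² - 10) = -2208 + (3² - 10) = -2208 + (9 - 10) = -2208 - 1 = -2209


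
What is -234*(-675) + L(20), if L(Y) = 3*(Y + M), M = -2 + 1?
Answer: 158007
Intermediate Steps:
M = -1
L(Y) = -3 + 3*Y (L(Y) = 3*(Y - 1) = 3*(-1 + Y) = -3 + 3*Y)
-234*(-675) + L(20) = -234*(-675) + (-3 + 3*20) = 157950 + (-3 + 60) = 157950 + 57 = 158007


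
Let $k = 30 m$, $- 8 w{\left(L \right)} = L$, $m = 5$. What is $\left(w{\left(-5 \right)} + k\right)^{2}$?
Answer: $\frac{1452025}{64} \approx 22688.0$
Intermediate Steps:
$w{\left(L \right)} = - \frac{L}{8}$
$k = 150$ ($k = 30 \cdot 5 = 150$)
$\left(w{\left(-5 \right)} + k\right)^{2} = \left(\left(- \frac{1}{8}\right) \left(-5\right) + 150\right)^{2} = \left(\frac{5}{8} + 150\right)^{2} = \left(\frac{1205}{8}\right)^{2} = \frac{1452025}{64}$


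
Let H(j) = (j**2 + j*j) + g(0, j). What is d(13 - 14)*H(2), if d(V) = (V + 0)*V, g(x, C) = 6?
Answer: 14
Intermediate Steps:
d(V) = V**2 (d(V) = V*V = V**2)
H(j) = 6 + 2*j**2 (H(j) = (j**2 + j*j) + 6 = (j**2 + j**2) + 6 = 2*j**2 + 6 = 6 + 2*j**2)
d(13 - 14)*H(2) = (13 - 14)**2*(6 + 2*2**2) = (-1)**2*(6 + 2*4) = 1*(6 + 8) = 1*14 = 14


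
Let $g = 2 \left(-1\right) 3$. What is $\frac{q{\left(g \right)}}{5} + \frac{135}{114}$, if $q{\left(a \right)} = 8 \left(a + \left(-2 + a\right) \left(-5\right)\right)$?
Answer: $\frac{10561}{190} \approx 55.584$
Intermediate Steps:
$g = -6$ ($g = \left(-2\right) 3 = -6$)
$q{\left(a \right)} = 80 - 32 a$ ($q{\left(a \right)} = 8 \left(a - \left(-10 + 5 a\right)\right) = 8 \left(10 - 4 a\right) = 80 - 32 a$)
$\frac{q{\left(g \right)}}{5} + \frac{135}{114} = \frac{80 - -192}{5} + \frac{135}{114} = \left(80 + 192\right) \frac{1}{5} + 135 \cdot \frac{1}{114} = 272 \cdot \frac{1}{5} + \frac{45}{38} = \frac{272}{5} + \frac{45}{38} = \frac{10561}{190}$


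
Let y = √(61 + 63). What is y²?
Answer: 124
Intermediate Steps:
y = 2*√31 (y = √124 = 2*√31 ≈ 11.136)
y² = (2*√31)² = 124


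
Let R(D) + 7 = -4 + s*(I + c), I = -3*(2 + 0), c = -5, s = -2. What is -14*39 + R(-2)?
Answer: -535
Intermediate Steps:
I = -6 (I = -3*2 = -6)
R(D) = 11 (R(D) = -7 + (-4 - 2*(-6 - 5)) = -7 + (-4 - 2*(-11)) = -7 + (-4 + 22) = -7 + 18 = 11)
-14*39 + R(-2) = -14*39 + 11 = -546 + 11 = -535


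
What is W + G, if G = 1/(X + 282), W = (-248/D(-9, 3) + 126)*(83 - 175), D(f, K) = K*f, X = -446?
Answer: -55071227/4428 ≈ -12437.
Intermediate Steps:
W = -335800/27 (W = (-248/(3*(-9)) + 126)*(83 - 175) = (-248/(-27) + 126)*(-92) = (-248*(-1/27) + 126)*(-92) = (248/27 + 126)*(-92) = (3650/27)*(-92) = -335800/27 ≈ -12437.)
G = -1/164 (G = 1/(-446 + 282) = 1/(-164) = -1/164 ≈ -0.0060976)
W + G = -335800/27 - 1/164 = -55071227/4428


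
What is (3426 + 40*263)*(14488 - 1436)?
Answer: 182023192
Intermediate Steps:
(3426 + 40*263)*(14488 - 1436) = (3426 + 10520)*13052 = 13946*13052 = 182023192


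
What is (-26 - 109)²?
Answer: 18225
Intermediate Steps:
(-26 - 109)² = (-135)² = 18225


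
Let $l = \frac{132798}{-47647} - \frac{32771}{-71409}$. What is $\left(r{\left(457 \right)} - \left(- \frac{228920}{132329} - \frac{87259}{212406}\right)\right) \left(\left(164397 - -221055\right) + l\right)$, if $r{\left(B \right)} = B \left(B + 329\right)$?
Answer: $\frac{13240955874365258072909470997629}{95633560178499412602} \approx 1.3846 \cdot 10^{11}$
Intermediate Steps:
$l = - \frac{7921532545}{3402424623}$ ($l = 132798 \left(- \frac{1}{47647}\right) - - \frac{32771}{71409} = - \frac{132798}{47647} + \frac{32771}{71409} = - \frac{7921532545}{3402424623} \approx -2.3282$)
$r{\left(B \right)} = B \left(329 + B\right)$
$\left(r{\left(457 \right)} - \left(- \frac{228920}{132329} - \frac{87259}{212406}\right)\right) \left(\left(164397 - -221055\right) + l\right) = \left(457 \left(329 + 457\right) - \left(- \frac{228920}{132329} - \frac{87259}{212406}\right)\right) \left(\left(164397 - -221055\right) - \frac{7921532545}{3402424623}\right) = \left(457 \cdot 786 - - \frac{60170877731}{28107473574}\right) \left(\left(164397 + 221055\right) - \frac{7921532545}{3402424623}\right) = \left(359202 + \left(\frac{87259}{212406} + \frac{228920}{132329}\right)\right) \left(385452 - \frac{7921532545}{3402424623}\right) = \left(359202 + \frac{60170877731}{28107473574}\right) \frac{1311463454252051}{3402424623} = \frac{10096320893605679}{28107473574} \cdot \frac{1311463454252051}{3402424623} = \frac{13240955874365258072909470997629}{95633560178499412602}$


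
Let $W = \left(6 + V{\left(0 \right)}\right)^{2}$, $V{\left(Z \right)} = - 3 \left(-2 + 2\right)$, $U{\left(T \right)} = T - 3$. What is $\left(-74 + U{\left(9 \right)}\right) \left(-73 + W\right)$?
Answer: $2516$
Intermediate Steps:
$U{\left(T \right)} = -3 + T$
$V{\left(Z \right)} = 0$ ($V{\left(Z \right)} = \left(-3\right) 0 = 0$)
$W = 36$ ($W = \left(6 + 0\right)^{2} = 6^{2} = 36$)
$\left(-74 + U{\left(9 \right)}\right) \left(-73 + W\right) = \left(-74 + \left(-3 + 9\right)\right) \left(-73 + 36\right) = \left(-74 + 6\right) \left(-37\right) = \left(-68\right) \left(-37\right) = 2516$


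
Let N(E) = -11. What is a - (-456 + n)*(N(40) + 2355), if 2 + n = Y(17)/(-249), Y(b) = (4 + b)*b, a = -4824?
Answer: 88983360/83 ≈ 1.0721e+6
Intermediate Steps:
Y(b) = b*(4 + b)
n = -285/83 (n = -2 + (17*(4 + 17))/(-249) = -2 + (17*21)*(-1/249) = -2 + 357*(-1/249) = -2 - 119/83 = -285/83 ≈ -3.4337)
a - (-456 + n)*(N(40) + 2355) = -4824 - (-456 - 285/83)*(-11 + 2355) = -4824 - (-38133)*2344/83 = -4824 - 1*(-89383752/83) = -4824 + 89383752/83 = 88983360/83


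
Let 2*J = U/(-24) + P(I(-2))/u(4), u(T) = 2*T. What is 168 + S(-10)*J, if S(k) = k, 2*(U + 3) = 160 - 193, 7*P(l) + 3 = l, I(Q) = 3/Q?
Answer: 9203/56 ≈ 164.34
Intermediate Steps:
P(l) = -3/7 + l/7
U = -39/2 (U = -3 + (160 - 193)/2 = -3 + (1/2)*(-33) = -3 - 33/2 = -39/2 ≈ -19.500)
J = 41/112 (J = (-39/2/(-24) + (-3/7 + (3/(-2))/7)/((2*4)))/2 = (-39/2*(-1/24) + (-3/7 + (3*(-1/2))/7)/8)/2 = (13/16 + (-3/7 + (1/7)*(-3/2))*(1/8))/2 = (13/16 + (-3/7 - 3/14)*(1/8))/2 = (13/16 - 9/14*1/8)/2 = (13/16 - 9/112)/2 = (1/2)*(41/56) = 41/112 ≈ 0.36607)
168 + S(-10)*J = 168 - 10*41/112 = 168 - 205/56 = 9203/56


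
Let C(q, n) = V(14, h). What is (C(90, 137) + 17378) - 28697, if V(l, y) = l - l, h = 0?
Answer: -11319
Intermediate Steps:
V(l, y) = 0
C(q, n) = 0
(C(90, 137) + 17378) - 28697 = (0 + 17378) - 28697 = 17378 - 28697 = -11319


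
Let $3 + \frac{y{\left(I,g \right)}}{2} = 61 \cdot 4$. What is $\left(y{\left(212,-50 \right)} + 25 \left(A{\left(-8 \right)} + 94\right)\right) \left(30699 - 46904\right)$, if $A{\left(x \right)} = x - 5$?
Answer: $-40625935$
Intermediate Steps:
$y{\left(I,g \right)} = 482$ ($y{\left(I,g \right)} = -6 + 2 \cdot 61 \cdot 4 = -6 + 2 \cdot 244 = -6 + 488 = 482$)
$A{\left(x \right)} = -5 + x$ ($A{\left(x \right)} = x - 5 = -5 + x$)
$\left(y{\left(212,-50 \right)} + 25 \left(A{\left(-8 \right)} + 94\right)\right) \left(30699 - 46904\right) = \left(482 + 25 \left(\left(-5 - 8\right) + 94\right)\right) \left(30699 - 46904\right) = \left(482 + 25 \left(-13 + 94\right)\right) \left(-16205\right) = \left(482 + 25 \cdot 81\right) \left(-16205\right) = \left(482 + 2025\right) \left(-16205\right) = 2507 \left(-16205\right) = -40625935$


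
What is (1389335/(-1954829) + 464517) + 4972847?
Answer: 10629115441421/1954829 ≈ 5.4374e+6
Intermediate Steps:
(1389335/(-1954829) + 464517) + 4972847 = (1389335*(-1/1954829) + 464517) + 4972847 = (-1389335/1954829 + 464517) + 4972847 = 908049913258/1954829 + 4972847 = 10629115441421/1954829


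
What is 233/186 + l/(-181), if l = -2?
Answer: 42545/33666 ≈ 1.2637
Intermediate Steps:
233/186 + l/(-181) = 233/186 - 2/(-181) = 233*(1/186) - 2*(-1/181) = 233/186 + 2/181 = 42545/33666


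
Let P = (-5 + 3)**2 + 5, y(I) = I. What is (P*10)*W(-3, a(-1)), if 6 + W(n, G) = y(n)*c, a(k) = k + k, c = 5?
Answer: -1890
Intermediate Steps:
a(k) = 2*k
W(n, G) = -6 + 5*n (W(n, G) = -6 + n*5 = -6 + 5*n)
P = 9 (P = (-2)**2 + 5 = 4 + 5 = 9)
(P*10)*W(-3, a(-1)) = (9*10)*(-6 + 5*(-3)) = 90*(-6 - 15) = 90*(-21) = -1890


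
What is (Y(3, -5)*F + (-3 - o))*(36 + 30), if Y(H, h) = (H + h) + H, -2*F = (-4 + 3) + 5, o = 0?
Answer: -330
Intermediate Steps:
F = -2 (F = -((-4 + 3) + 5)/2 = -(-1 + 5)/2 = -½*4 = -2)
Y(H, h) = h + 2*H
(Y(3, -5)*F + (-3 - o))*(36 + 30) = ((-5 + 2*3)*(-2) + (-3 - 1*0))*(36 + 30) = ((-5 + 6)*(-2) + (-3 + 0))*66 = (1*(-2) - 3)*66 = (-2 - 3)*66 = -5*66 = -330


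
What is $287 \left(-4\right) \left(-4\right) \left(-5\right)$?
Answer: $-22960$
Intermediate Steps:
$287 \left(-4\right) \left(-4\right) \left(-5\right) = 287 \cdot 16 \left(-5\right) = 287 \left(-80\right) = -22960$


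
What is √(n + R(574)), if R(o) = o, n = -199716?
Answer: I*√199142 ≈ 446.25*I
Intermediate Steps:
√(n + R(574)) = √(-199716 + 574) = √(-199142) = I*√199142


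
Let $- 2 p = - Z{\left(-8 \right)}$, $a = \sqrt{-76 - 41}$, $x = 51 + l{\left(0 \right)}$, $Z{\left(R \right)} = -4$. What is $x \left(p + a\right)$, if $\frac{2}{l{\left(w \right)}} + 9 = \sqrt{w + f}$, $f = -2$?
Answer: $- \frac{8430}{83} + \frac{6 \sqrt{26}}{83} + \frac{4 i \sqrt{2}}{83} + \frac{12645 i \sqrt{13}}{83} \approx -101.2 + 549.37 i$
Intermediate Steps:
$l{\left(w \right)} = \frac{2}{-9 + \sqrt{-2 + w}}$ ($l{\left(w \right)} = \frac{2}{-9 + \sqrt{w - 2}} = \frac{2}{-9 + \sqrt{-2 + w}}$)
$x = 51 + \frac{2}{-9 + i \sqrt{2}}$ ($x = 51 + \frac{2}{-9 + \sqrt{-2 + 0}} = 51 + \frac{2}{-9 + \sqrt{-2}} = 51 + \frac{2}{-9 + i \sqrt{2}} \approx 50.783 - 0.034077 i$)
$a = 3 i \sqrt{13}$ ($a = \sqrt{-117} = 3 i \sqrt{13} \approx 10.817 i$)
$p = -2$ ($p = - \frac{\left(-1\right) \left(-4\right)}{2} = \left(- \frac{1}{2}\right) 4 = -2$)
$x \left(p + a\right) = \left(\frac{4215}{83} - \frac{2 i \sqrt{2}}{83}\right) \left(-2 + 3 i \sqrt{13}\right) = \left(-2 + 3 i \sqrt{13}\right) \left(\frac{4215}{83} - \frac{2 i \sqrt{2}}{83}\right)$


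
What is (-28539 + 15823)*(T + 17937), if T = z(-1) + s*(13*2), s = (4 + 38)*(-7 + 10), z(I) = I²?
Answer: -269757224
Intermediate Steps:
s = 126 (s = 42*3 = 126)
T = 3277 (T = (-1)² + 126*(13*2) = 1 + 126*26 = 1 + 3276 = 3277)
(-28539 + 15823)*(T + 17937) = (-28539 + 15823)*(3277 + 17937) = -12716*21214 = -269757224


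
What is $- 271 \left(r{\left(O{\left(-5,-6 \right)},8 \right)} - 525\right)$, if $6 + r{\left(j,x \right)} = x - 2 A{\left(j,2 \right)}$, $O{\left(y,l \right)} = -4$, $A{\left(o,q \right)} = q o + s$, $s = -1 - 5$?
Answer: $134145$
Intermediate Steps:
$s = -6$
$A{\left(o,q \right)} = -6 + o q$ ($A{\left(o,q \right)} = q o - 6 = o q - 6 = -6 + o q$)
$r{\left(j,x \right)} = 6 + x - 4 j$ ($r{\left(j,x \right)} = -6 + \left(x - 2 \left(-6 + j 2\right)\right) = -6 + \left(x - 2 \left(-6 + 2 j\right)\right) = -6 - \left(-12 - x + 4 j\right) = -6 + \left(12 + x - 4 j\right) = 6 + x - 4 j$)
$- 271 \left(r{\left(O{\left(-5,-6 \right)},8 \right)} - 525\right) = - 271 \left(\left(6 + 8 - -16\right) - 525\right) = - 271 \left(\left(6 + 8 + 16\right) - 525\right) = - 271 \left(30 - 525\right) = \left(-271\right) \left(-495\right) = 134145$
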